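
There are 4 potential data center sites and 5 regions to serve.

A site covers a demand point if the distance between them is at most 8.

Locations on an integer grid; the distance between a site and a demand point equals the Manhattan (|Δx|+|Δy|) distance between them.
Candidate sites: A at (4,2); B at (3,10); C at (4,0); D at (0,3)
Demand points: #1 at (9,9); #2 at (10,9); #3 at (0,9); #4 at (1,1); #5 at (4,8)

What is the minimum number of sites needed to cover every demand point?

2

Coverage sets (demand points within 8 of each site):
  A: {#4, #5}
  B: {#1, #2, #3, #5}
  C: {#4, #5}
  D: {#3, #4}
No single site covers all 5 demand points.
But {A, B} covers everything, so the minimum is 2.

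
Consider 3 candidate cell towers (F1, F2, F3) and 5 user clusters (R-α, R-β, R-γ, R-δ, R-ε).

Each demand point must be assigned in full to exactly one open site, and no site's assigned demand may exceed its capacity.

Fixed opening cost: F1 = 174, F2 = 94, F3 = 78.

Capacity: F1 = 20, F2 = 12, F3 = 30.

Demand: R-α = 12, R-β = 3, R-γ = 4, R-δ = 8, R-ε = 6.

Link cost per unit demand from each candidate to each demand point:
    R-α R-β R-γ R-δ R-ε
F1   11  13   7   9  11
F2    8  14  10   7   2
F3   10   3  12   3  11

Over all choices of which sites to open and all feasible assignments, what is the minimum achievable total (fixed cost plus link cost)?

377

Open {F2, F3}; cheapest assignment that respects the capacities:
  F2 (cap 12, load 10): R-γ, R-ε — cost 4×10 + 6×2 = 52
  F3 (cap 30, load 23): R-α, R-β, R-δ — cost 12×10 + 3×3 + 8×3 = 153
  Shipping 205, fixed 172 → total 377.
  Any other capacity-feasible assignment to {F2, F3} ships for at least 205.
Compare {F1, F3}: its best feasible assignment gives total 499.
Compare {F1, F2, F3}: its best feasible assignment gives total 539.
Every other set of open sites that can feasibly serve all demand totals ≥ 499 even under its best assignment. Minimum: 377.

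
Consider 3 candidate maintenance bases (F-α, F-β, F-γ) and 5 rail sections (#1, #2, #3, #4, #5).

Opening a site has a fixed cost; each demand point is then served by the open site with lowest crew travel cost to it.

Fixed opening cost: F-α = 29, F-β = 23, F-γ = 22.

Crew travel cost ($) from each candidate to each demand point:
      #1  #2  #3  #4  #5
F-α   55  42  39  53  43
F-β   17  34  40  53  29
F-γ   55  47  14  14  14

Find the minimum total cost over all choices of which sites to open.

138

Open {F-β, F-γ}: assign each demand point to its cheapest open site.
  #1→F-β 17, #2→F-β 34, #3→F-γ 14, #4→F-γ 14, #5→F-γ 14
  crew travel cost 93, fixed 45 → total 138.
Compare {F-γ}: crew travel cost 144 + fixed 22 = 166.
Compare {F-α, F-β, F-γ}: crew travel cost 93 + fixed 74 = 167.
Compare {F-α, F-γ}: crew travel cost 139 + fixed 51 = 190.
All other subsets cost ≥ 166. Minimum total cost: 138.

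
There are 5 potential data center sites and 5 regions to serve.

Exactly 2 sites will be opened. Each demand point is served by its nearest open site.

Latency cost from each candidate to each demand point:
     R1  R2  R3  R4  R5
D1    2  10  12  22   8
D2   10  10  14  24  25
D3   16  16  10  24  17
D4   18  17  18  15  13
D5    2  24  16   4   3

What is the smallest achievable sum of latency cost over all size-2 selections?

Open {D1, D5}.
  R1→D1 2, R2→D1 10, R3→D1 12, R4→D5 4, R5→D5 3  ⇒ total 31.
Compare {D2, D5}: total 33.
Compare {D3, D5}: total 35.
No size-2 selection does better; minimum is 31.

31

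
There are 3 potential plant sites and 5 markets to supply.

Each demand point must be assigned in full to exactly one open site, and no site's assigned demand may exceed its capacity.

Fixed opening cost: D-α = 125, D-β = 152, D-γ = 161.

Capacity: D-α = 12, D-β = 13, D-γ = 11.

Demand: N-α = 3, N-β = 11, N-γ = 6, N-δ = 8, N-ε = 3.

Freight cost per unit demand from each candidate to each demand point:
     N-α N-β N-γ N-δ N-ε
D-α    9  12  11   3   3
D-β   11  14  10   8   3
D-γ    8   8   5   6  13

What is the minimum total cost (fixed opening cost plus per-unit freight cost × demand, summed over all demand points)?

Open {D-α, D-β, D-γ}; cheapest assignment that respects the capacities:
  D-α (cap 12, load 11): N-α, N-δ — cost 3×9 + 8×3 = 51
  D-β (cap 13, load 9): N-γ, N-ε — cost 6×10 + 3×3 = 69
  D-γ (cap 11, load 11): N-β — cost 11×8 = 88
  Shipping 208, fixed 438 → total 646.
  Any other capacity-feasible assignment to {D-α, D-β, D-γ} ships for at least 208.
Total demand is 31 and no other set of sites has combined capacity ≥ 31, so {D-α, D-β, D-γ} is the only feasible choice of open sites. Minimum: 646.

646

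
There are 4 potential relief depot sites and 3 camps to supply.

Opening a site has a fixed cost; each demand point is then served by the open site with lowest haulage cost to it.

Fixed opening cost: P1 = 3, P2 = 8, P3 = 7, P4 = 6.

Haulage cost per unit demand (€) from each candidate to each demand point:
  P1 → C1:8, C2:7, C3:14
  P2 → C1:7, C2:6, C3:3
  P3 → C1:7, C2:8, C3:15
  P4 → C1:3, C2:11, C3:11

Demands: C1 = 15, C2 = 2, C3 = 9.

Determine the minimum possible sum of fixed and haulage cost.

Open {P2, P4}: assign each demand point to its cheapest open site.
  C1→P4 15×3=45, C2→P2 2×6=12, C3→P2 9×3=27
  haulage cost 84, fixed 14 → total 98.
Compare {P1, P2, P4}: haulage cost 84 + fixed 17 = 101.
Compare {P2, P3, P4}: haulage cost 84 + fixed 21 = 105.
Compare {P1, P2, P3, P4}: haulage cost 84 + fixed 24 = 108.
All other subsets cost ≥ 101. Minimum total cost: 98.

98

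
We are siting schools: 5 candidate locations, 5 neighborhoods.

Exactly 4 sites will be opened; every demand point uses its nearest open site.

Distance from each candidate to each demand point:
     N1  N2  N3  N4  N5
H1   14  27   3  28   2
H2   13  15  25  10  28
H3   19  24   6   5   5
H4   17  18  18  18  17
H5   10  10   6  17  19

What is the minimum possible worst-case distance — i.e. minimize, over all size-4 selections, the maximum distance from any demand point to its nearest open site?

10

Open {H1, H2, H3, H5}.
  Farthest demand point is N1 at distance 10 (to H5); all others are ≤ 10.
With {H1, H2, H4, H5} the worst case is 10.
With {H1, H3, H4, H5} the worst case is 10.
No size-4 selection achieves below 10.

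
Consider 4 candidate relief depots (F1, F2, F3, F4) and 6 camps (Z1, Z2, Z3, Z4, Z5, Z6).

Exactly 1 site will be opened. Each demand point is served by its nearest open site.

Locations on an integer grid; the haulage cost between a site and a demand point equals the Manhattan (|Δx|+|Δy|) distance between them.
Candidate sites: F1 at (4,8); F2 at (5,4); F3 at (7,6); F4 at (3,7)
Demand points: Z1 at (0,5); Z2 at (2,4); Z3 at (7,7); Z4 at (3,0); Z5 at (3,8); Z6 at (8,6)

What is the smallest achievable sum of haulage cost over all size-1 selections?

27

Open {F4}.
  Z1→F4 5, Z2→F4 4, Z3→F4 4, Z4→F4 7, Z5→F4 1, Z6→F4 6  ⇒ total 27.
Compare {F2}: total 31.
Compare {F1}: total 33.
No size-1 selection does better; minimum is 27.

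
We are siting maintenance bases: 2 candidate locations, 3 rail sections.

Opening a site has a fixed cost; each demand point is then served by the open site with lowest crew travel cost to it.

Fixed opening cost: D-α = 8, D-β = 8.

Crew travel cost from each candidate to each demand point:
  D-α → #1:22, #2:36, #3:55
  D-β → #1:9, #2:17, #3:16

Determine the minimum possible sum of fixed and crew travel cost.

Open {D-β}: assign each demand point to its cheapest open site.
  #1→D-β 9, #2→D-β 17, #3→D-β 16
  crew travel cost 42, fixed 8 → total 50.
Compare {D-α, D-β}: crew travel cost 42 + fixed 16 = 58.
Compare {D-α}: crew travel cost 113 + fixed 8 = 121.

50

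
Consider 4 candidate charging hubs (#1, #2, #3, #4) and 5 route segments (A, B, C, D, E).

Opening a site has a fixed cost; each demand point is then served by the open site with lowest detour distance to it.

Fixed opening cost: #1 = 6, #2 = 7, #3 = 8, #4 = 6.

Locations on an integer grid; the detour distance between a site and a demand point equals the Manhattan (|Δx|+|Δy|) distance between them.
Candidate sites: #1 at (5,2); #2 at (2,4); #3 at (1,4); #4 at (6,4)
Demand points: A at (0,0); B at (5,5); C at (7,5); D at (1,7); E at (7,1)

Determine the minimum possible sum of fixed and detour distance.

Open {#3, #4}: assign each demand point to its cheapest open site.
  A→#3 5, B→#4 2, C→#4 2, D→#3 3, E→#4 4
  detour distance 16, fixed 14 → total 30.
Compare {#2, #4}: detour distance 18 + fixed 13 = 31.
Compare {#4}: detour distance 26 + fixed 6 = 32.
Compare {#1}: detour distance 27 + fixed 6 = 33.
All other subsets cost ≥ 31. Minimum total cost: 30.

30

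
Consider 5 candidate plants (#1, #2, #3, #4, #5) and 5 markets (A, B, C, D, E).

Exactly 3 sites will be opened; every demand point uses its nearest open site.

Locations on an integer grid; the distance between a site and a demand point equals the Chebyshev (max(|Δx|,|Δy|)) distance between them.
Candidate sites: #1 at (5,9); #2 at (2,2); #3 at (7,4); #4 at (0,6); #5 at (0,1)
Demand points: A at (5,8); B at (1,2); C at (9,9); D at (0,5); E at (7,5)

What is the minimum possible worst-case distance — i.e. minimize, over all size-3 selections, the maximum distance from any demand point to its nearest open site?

Open {#1, #2, #3}.
  Farthest demand point is C at distance 4 (to #1); all others are ≤ 4.
With {#1, #2, #4} the worst case is 4.
With {#1, #2, #5} the worst case is 4.
No size-3 selection achieves below 4.

4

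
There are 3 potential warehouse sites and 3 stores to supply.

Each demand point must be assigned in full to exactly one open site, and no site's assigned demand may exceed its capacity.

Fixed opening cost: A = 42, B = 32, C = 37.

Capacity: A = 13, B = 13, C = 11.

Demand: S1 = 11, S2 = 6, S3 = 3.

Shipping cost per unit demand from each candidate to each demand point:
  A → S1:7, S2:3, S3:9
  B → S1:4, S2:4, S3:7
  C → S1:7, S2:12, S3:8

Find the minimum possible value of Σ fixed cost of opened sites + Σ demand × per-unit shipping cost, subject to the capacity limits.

163

Open {A, B}; cheapest assignment that respects the capacities:
  A (cap 13, load 9): S2, S3 — cost 6×3 + 3×9 = 45
  B (cap 13, load 11): S1 — cost 11×4 = 44
  Shipping 89, fixed 74 → total 163.
  Any other capacity-feasible assignment to {A, B} ships for at least 89.
Compare {B, C}: its best feasible assignment gives total 191.
Compare {A, B, C}: its best feasible assignment gives total 197.
Every other set of open sites that can feasibly serve all demand totals ≥ 191 even under its best assignment. Minimum: 163.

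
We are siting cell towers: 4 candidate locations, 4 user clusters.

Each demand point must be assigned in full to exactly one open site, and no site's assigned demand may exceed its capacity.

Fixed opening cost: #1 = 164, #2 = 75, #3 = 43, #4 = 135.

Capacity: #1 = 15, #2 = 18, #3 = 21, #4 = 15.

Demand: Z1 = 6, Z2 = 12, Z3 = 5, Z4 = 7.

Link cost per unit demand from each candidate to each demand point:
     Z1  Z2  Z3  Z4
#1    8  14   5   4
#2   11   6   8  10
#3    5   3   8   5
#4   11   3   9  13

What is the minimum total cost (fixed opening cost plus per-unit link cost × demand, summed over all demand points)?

Open {#2, #3}; cheapest assignment that respects the capacities:
  #2 (cap 18, load 12): Z3, Z4 — cost 5×8 + 7×10 = 110
  #3 (cap 21, load 18): Z1, Z2 — cost 6×5 + 12×3 = 66
  Shipping 176, fixed 118 → total 294.
  Any other capacity-feasible assignment to {#2, #3} ships for at least 176.
Compare {#3, #4}: its best feasible assignment gives total 319.
Compare {#1, #3}: its best feasible assignment gives total 326.
Every other set of open sites that can feasibly serve all demand totals ≥ 319 even under its best assignment. Minimum: 294.

294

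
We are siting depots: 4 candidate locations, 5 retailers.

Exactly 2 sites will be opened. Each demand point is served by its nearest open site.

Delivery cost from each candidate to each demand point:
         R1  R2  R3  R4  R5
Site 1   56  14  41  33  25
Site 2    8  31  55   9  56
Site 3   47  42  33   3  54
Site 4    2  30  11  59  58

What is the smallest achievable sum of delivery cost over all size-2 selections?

85

Open {Site 1, Site 4}.
  R1→Site 4 2, R2→Site 1 14, R3→Site 4 11, R4→Site 1 33, R5→Site 1 25  ⇒ total 85.
Compare {Site 1, Site 2}: total 97.
Compare {Site 3, Site 4}: total 100.
No size-2 selection does better; minimum is 85.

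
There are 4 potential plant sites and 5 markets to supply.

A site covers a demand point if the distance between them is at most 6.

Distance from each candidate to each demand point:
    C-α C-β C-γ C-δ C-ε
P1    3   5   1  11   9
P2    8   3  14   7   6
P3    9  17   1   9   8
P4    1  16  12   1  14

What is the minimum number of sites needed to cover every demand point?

Coverage sets (demand points within 6 of each site):
  P1: {C-α, C-β, C-γ}
  P2: {C-β, C-ε}
  P3: {C-γ}
  P4: {C-α, C-δ}
No 2 sites suffice: every size-2 union leaves at least one demand point uncovered.
But {P1, P2, P4} covers everything, so the minimum is 3.

3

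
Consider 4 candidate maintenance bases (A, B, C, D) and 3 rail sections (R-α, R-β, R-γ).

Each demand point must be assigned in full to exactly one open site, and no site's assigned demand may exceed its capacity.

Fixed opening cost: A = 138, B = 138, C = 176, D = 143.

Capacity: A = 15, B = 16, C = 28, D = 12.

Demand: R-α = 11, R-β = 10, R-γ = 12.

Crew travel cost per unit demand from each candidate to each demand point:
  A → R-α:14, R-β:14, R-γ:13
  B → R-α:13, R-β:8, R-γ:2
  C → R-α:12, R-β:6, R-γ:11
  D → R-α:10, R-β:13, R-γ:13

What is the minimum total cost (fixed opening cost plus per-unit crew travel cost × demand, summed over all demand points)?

530

Open {B, C}; cheapest assignment that respects the capacities:
  B (cap 16, load 12): R-γ — cost 12×2 = 24
  C (cap 28, load 21): R-α, R-β — cost 11×12 + 10×6 = 192
  Shipping 216, fixed 314 → total 530.
  Any other capacity-feasible assignment to {B, C} ships for at least 216.
Compare {C, D}: its best feasible assignment gives total 621.
Compare {B, C, D}: its best feasible assignment gives total 651.
Every other set of open sites that can feasibly serve all demand totals ≥ 621 even under its best assignment. Minimum: 530.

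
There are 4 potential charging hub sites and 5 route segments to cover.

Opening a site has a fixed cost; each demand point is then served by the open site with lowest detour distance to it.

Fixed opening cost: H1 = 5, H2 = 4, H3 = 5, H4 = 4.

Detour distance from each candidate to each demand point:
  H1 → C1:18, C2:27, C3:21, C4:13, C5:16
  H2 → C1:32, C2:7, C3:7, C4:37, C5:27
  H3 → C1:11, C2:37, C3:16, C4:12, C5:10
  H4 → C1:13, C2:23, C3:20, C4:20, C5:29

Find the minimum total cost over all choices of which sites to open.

Open {H2, H3}: assign each demand point to its cheapest open site.
  C1→H3 11, C2→H2 7, C3→H2 7, C4→H3 12, C5→H3 10
  detour distance 47, fixed 9 → total 56.
Compare {H2, H3, H4}: detour distance 47 + fixed 13 = 60.
Compare {H1, H2, H3}: detour distance 47 + fixed 14 = 61.
Compare {H1, H2, H3, H4}: detour distance 47 + fixed 18 = 65.
All other subsets cost ≥ 60. Minimum total cost: 56.

56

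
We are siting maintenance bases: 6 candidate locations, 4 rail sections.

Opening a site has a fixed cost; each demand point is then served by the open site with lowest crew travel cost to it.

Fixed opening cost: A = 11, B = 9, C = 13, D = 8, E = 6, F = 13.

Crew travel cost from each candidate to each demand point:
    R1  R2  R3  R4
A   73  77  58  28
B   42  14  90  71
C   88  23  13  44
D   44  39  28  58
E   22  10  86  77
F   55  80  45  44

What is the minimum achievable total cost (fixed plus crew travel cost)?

103

Open {A, C, E}: assign each demand point to its cheapest open site.
  R1→E 22, R2→E 10, R3→C 13, R4→A 28
  crew travel cost 73, fixed 30 → total 103.
Compare {C, E}: crew travel cost 89 + fixed 19 = 108.
Compare {A, C, D, E}: crew travel cost 73 + fixed 38 = 111.
Compare {A, B, C, E}: crew travel cost 73 + fixed 39 = 112.
All other subsets cost ≥ 108. Minimum total cost: 103.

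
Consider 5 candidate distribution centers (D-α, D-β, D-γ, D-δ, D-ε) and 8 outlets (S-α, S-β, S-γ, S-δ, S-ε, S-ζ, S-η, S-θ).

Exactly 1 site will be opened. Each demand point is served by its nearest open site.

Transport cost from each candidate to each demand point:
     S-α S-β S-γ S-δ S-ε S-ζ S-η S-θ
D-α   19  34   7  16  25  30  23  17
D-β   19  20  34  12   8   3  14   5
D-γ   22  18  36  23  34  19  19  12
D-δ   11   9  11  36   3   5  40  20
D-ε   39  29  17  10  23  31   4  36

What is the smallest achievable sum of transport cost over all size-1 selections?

115

Open {D-β}.
  S-α→D-β 19, S-β→D-β 20, S-γ→D-β 34, S-δ→D-β 12, S-ε→D-β 8, S-ζ→D-β 3, S-η→D-β 14, S-θ→D-β 5  ⇒ total 115.
Compare {D-δ}: total 135.
Compare {D-α}: total 171.
No size-1 selection does better; minimum is 115.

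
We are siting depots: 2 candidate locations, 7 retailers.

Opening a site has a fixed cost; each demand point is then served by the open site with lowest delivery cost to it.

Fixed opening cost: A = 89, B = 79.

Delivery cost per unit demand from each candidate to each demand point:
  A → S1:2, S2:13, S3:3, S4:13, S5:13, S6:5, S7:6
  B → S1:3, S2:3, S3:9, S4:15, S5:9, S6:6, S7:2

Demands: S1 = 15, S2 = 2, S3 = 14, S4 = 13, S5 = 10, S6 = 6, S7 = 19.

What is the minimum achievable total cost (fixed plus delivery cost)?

Open {A, B}: assign each demand point to its cheapest open site.
  S1→A 15×2=30, S2→B 2×3=6, S3→A 14×3=42, S4→A 13×13=169, S5→B 10×9=90, S6→A 6×5=30, S7→B 19×2=38
  delivery cost 405, fixed 168 → total 573.
Compare {B}: delivery cost 536 + fixed 79 = 615.
Compare {A}: delivery cost 541 + fixed 89 = 630.

573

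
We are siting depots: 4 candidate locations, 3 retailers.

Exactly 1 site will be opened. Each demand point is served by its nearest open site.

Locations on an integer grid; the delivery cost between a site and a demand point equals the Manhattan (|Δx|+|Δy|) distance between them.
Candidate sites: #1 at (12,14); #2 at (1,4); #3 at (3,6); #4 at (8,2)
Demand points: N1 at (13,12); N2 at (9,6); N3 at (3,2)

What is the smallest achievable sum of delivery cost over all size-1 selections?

Open {#4}.
  N1→#4 15, N2→#4 5, N3→#4 5  ⇒ total 25.
Compare {#3}: total 26.
Compare {#2}: total 34.
No size-1 selection does better; minimum is 25.

25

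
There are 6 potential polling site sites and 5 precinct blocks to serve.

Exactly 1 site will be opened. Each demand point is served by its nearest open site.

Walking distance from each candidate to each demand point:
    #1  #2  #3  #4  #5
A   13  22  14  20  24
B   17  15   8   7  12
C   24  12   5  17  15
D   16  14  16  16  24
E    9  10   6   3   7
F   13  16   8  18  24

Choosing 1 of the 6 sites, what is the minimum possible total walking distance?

Open {E}.
  #1→E 9, #2→E 10, #3→E 6, #4→E 3, #5→E 7  ⇒ total 35.
Compare {B}: total 59.
Compare {C}: total 73.
No size-1 selection does better; minimum is 35.

35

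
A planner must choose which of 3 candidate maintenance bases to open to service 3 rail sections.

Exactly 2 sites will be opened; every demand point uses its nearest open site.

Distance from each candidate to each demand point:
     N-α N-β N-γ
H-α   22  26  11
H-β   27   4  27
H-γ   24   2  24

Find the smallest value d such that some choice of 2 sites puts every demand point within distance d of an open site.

Open {H-α, H-β}.
  Farthest demand point is N-α at distance 22 (to H-α); all others are ≤ 22.
With {H-α, H-γ} the worst case is 22.
With {H-β, H-γ} the worst case is 24.
No size-2 selection achieves below 22.

22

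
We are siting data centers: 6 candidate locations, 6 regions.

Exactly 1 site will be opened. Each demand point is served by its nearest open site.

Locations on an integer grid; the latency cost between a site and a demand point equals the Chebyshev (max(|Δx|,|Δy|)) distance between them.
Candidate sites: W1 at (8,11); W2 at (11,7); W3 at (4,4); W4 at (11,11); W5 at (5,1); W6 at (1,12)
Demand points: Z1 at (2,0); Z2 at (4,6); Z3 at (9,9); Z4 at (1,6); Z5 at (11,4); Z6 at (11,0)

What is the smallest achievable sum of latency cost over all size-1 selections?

Open {W3}.
  Z1→W3 4, Z2→W3 2, Z3→W3 5, Z4→W3 3, Z5→W3 7, Z6→W3 7  ⇒ total 28.
Compare {W5}: total 33.
Compare {W2}: total 38.
No size-1 selection does better; minimum is 28.

28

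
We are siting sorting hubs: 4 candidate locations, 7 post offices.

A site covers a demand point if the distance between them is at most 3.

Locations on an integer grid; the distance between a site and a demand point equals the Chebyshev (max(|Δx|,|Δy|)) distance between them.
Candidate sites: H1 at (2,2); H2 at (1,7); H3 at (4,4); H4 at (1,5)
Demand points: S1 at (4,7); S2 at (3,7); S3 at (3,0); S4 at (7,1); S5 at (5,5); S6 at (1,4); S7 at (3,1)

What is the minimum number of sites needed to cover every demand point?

Coverage sets (demand points within 3 of each site):
  H1: {S3, S5, S6, S7}
  H2: {S1, S2, S6}
  H3: {S1, S2, S4, S5, S6, S7}
  H4: {S1, S2, S6}
No single site covers all 7 demand points.
But {H1, H3} covers everything, so the minimum is 2.

2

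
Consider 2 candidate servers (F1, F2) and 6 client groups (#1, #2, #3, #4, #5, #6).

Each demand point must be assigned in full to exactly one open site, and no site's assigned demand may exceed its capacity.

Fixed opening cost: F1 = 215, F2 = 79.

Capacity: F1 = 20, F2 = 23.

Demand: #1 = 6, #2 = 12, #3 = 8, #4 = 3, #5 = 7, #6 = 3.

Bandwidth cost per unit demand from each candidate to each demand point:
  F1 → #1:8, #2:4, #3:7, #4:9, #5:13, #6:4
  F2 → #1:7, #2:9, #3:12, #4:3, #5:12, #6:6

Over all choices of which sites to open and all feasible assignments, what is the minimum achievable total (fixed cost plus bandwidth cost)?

Open {F1, F2}; cheapest assignment that respects the capacities:
  F1 (cap 20, load 20): #2, #3 — cost 12×4 + 8×7 = 104
  F2 (cap 23, load 19): #1, #4, #5, #6 — cost 6×7 + 3×3 + 7×12 + 3×6 = 153
  Shipping 257, fixed 294 → total 551.
  Any other capacity-feasible assignment to {F1, F2} ships for at least 257.
Total demand is 39 and no other set of sites has combined capacity ≥ 39, so {F1, F2} is the only feasible choice of open sites. Minimum: 551.

551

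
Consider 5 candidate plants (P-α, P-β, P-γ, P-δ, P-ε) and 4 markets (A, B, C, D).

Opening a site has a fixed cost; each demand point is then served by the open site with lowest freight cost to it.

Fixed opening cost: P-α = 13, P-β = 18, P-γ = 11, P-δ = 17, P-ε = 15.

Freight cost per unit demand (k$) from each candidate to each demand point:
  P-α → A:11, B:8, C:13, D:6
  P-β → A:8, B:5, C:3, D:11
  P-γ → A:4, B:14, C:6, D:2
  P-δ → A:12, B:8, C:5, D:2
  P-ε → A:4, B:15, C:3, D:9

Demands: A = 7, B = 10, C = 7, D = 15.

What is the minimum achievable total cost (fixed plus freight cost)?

Open {P-β, P-γ}: assign each demand point to its cheapest open site.
  A→P-γ 7×4=28, B→P-β 10×5=50, C→P-β 7×3=21, D→P-γ 15×2=30
  freight cost 129, fixed 29 → total 158.
Compare {P-α, P-β, P-γ}: freight cost 129 + fixed 42 = 171.
Compare {P-β, P-γ, P-ε}: freight cost 129 + fixed 44 = 173.
Compare {P-β, P-γ, P-δ}: freight cost 129 + fixed 46 = 175.
All other subsets cost ≥ 171. Minimum total cost: 158.

158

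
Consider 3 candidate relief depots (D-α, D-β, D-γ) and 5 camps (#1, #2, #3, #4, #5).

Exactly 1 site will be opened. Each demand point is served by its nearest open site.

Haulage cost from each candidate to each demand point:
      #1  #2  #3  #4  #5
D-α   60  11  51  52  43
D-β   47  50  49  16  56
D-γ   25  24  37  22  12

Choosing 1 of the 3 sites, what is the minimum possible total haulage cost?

120

Open {D-γ}.
  #1→D-γ 25, #2→D-γ 24, #3→D-γ 37, #4→D-γ 22, #5→D-γ 12  ⇒ total 120.
Compare {D-α}: total 217.
Compare {D-β}: total 218.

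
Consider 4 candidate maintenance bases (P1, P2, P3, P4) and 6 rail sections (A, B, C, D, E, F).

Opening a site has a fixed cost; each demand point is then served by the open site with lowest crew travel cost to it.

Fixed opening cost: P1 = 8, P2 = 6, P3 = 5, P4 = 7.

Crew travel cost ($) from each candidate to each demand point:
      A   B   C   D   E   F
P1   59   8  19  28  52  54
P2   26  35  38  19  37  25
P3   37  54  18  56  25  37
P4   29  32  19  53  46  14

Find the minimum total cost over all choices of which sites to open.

136

Open {P1, P2, P3, P4}: assign each demand point to its cheapest open site.
  A→P2 26, B→P1 8, C→P3 18, D→P2 19, E→P3 25, F→P4 14
  crew travel cost 110, fixed 26 → total 136.
Compare {P1, P2, P3}: crew travel cost 121 + fixed 19 = 140.
Compare {P1, P3, P4}: crew travel cost 122 + fixed 20 = 142.
Compare {P1, P2, P4}: crew travel cost 123 + fixed 21 = 144.
All other subsets cost ≥ 140. Minimum total cost: 136.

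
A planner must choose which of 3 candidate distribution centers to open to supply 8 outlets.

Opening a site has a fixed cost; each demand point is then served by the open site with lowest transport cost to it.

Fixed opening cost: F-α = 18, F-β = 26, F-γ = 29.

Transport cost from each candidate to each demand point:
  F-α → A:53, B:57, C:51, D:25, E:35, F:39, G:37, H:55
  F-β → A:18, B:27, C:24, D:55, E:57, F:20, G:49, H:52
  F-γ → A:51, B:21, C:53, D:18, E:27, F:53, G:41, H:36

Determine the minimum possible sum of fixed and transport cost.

Open {F-β, F-γ}: assign each demand point to its cheapest open site.
  A→F-β 18, B→F-γ 21, C→F-β 24, D→F-γ 18, E→F-γ 27, F→F-β 20, G→F-γ 41, H→F-γ 36
  transport cost 205, fixed 55 → total 260.
Compare {F-α, F-β, F-γ}: transport cost 201 + fixed 73 = 274.
Compare {F-α, F-β}: transport cost 238 + fixed 44 = 282.
Compare {F-α, F-γ}: transport cost 280 + fixed 47 = 327.
All other subsets cost ≥ 274. Minimum total cost: 260.

260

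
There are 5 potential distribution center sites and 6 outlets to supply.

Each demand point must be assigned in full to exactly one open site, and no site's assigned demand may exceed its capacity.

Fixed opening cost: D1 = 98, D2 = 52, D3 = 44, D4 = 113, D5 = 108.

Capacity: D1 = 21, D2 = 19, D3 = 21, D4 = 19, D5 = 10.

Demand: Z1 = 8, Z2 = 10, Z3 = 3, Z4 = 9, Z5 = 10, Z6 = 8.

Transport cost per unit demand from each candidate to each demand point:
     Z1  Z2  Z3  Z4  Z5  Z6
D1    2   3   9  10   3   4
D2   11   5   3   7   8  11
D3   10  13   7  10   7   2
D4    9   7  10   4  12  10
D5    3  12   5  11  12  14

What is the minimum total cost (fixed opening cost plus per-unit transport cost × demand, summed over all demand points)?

Open {D1, D2, D3}; cheapest assignment that respects the capacities:
  D1 (cap 21, load 18): Z1, Z5 — cost 8×2 + 10×3 = 46
  D2 (cap 19, load 19): Z2, Z4 — cost 10×5 + 9×7 = 113
  D3 (cap 21, load 11): Z3, Z6 — cost 3×7 + 8×2 = 37
  Shipping 196, fixed 194 → total 390.
  Any other capacity-feasible assignment to {D1, D2, D3} ships for at least 196.
Compare {D1, D3, D4}: its best feasible assignment gives total 444.
Compare {D2, D3, D5}: its best feasible assignment gives total 448.
Every other set of open sites that can feasibly serve all demand totals ≥ 444 even under its best assignment. Minimum: 390.

390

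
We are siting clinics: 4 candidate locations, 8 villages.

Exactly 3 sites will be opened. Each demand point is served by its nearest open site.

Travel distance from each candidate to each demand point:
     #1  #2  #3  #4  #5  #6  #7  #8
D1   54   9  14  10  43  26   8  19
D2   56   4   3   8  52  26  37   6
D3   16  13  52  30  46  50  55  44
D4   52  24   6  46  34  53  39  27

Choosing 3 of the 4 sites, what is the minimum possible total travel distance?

Open {D1, D2, D3}.
  #1→D3 16, #2→D2 4, #3→D2 3, #4→D2 8, #5→D1 43, #6→D1 26, #7→D1 8, #8→D2 6  ⇒ total 114.
Compare {D1, D3, D4}: total 128.
Compare {D2, D3, D4}: total 134.
No size-3 selection does better; minimum is 114.

114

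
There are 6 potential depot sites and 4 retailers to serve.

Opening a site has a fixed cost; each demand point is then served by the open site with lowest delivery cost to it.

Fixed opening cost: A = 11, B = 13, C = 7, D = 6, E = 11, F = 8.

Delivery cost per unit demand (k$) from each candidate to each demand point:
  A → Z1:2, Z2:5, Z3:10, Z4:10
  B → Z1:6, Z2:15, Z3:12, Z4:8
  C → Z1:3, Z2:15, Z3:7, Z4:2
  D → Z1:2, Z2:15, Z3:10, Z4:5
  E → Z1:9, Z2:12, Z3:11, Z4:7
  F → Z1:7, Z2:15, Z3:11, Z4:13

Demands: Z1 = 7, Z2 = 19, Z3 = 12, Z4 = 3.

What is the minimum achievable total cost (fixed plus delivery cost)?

217

Open {A, C}: assign each demand point to its cheapest open site.
  Z1→A 7×2=14, Z2→A 19×5=95, Z3→C 12×7=84, Z4→C 3×2=6
  delivery cost 199, fixed 18 → total 217.
Compare {A, C, D}: delivery cost 199 + fixed 24 = 223.
Compare {A, C, F}: delivery cost 199 + fixed 26 = 225.
Compare {A, C, E}: delivery cost 199 + fixed 29 = 228.
All other subsets cost ≥ 223. Minimum total cost: 217.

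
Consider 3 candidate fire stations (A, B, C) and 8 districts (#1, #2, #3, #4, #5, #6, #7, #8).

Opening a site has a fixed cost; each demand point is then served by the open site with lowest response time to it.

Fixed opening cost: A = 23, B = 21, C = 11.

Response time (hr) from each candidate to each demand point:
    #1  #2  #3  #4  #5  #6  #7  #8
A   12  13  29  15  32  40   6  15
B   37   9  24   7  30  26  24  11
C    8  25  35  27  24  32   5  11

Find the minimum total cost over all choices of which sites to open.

Open {B, C}: assign each demand point to its cheapest open site.
  #1→C 8, #2→B 9, #3→B 24, #4→B 7, #5→C 24, #6→B 26, #7→C 5, #8→B 11
  response time 114, fixed 32 → total 146.
Compare {A, B}: response time 125 + fixed 44 = 169.
Compare {A, B, C}: response time 114 + fixed 55 = 169.
Compare {A, C}: response time 137 + fixed 34 = 171.
All other subsets cost ≥ 169. Minimum total cost: 146.

146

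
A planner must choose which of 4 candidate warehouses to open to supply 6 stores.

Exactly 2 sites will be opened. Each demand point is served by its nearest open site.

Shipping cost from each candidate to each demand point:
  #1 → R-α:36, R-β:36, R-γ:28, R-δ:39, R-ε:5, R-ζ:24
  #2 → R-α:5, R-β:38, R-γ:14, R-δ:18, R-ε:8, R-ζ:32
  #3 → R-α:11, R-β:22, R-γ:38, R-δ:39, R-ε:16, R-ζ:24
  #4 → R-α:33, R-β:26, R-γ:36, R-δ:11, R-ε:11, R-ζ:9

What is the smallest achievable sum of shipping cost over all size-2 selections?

Open {#2, #4}.
  R-α→#2 5, R-β→#4 26, R-γ→#2 14, R-δ→#4 11, R-ε→#2 8, R-ζ→#4 9  ⇒ total 73.
Compare {#2, #3}: total 91.
Compare {#3, #4}: total 100.
No size-2 selection does better; minimum is 73.

73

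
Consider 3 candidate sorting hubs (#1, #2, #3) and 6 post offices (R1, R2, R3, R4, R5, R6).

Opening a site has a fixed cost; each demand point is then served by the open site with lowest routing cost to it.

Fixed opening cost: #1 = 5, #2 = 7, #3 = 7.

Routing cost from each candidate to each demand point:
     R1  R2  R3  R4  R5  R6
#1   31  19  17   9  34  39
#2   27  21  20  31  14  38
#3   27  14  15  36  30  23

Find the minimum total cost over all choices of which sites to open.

Open {#1, #2, #3}: assign each demand point to its cheapest open site.
  R1→#2 27, R2→#3 14, R3→#3 15, R4→#1 9, R5→#2 14, R6→#3 23
  routing cost 102, fixed 19 → total 121.
Compare {#1, #3}: routing cost 118 + fixed 12 = 130.
Compare {#1, #2}: routing cost 124 + fixed 12 = 136.
Compare {#2, #3}: routing cost 124 + fixed 14 = 138.
All other subsets cost ≥ 130. Minimum total cost: 121.

121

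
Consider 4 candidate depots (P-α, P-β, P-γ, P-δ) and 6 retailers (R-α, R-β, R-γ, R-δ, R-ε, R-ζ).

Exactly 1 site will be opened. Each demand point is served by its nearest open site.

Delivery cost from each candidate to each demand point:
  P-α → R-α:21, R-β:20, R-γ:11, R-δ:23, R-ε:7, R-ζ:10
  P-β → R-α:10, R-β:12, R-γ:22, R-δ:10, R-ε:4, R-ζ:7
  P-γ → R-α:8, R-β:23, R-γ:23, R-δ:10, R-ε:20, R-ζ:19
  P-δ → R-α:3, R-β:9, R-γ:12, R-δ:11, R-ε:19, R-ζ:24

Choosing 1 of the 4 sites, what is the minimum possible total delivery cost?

65

Open {P-β}.
  R-α→P-β 10, R-β→P-β 12, R-γ→P-β 22, R-δ→P-β 10, R-ε→P-β 4, R-ζ→P-β 7  ⇒ total 65.
Compare {P-δ}: total 78.
Compare {P-α}: total 92.
No size-1 selection does better; minimum is 65.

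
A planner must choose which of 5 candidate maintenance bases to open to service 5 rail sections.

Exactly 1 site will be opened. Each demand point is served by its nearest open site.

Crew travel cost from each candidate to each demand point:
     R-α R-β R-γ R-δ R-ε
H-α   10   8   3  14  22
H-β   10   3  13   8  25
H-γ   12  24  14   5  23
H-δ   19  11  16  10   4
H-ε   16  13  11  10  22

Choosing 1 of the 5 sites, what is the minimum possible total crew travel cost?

Open {H-α}.
  R-α→H-α 10, R-β→H-α 8, R-γ→H-α 3, R-δ→H-α 14, R-ε→H-α 22  ⇒ total 57.
Compare {H-β}: total 59.
Compare {H-δ}: total 60.
No size-1 selection does better; minimum is 57.

57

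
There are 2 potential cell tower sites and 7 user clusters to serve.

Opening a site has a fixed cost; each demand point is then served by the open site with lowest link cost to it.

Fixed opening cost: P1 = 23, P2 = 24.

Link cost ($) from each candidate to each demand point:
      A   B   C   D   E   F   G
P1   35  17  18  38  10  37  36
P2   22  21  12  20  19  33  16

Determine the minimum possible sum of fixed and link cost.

167

Open {P2}: assign each demand point to its cheapest open site.
  A→P2 22, B→P2 21, C→P2 12, D→P2 20, E→P2 19, F→P2 33, G→P2 16
  link cost 143, fixed 24 → total 167.
Compare {P1, P2}: link cost 130 + fixed 47 = 177.
Compare {P1}: link cost 191 + fixed 23 = 214.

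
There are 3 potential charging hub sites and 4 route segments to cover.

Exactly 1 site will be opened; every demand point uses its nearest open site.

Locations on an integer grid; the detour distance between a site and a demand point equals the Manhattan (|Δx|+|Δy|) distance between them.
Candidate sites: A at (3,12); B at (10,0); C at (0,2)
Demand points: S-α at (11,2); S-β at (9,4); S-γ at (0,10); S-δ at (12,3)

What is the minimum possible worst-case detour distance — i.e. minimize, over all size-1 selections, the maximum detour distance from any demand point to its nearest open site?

Open {C}.
  Farthest demand point is S-δ at detour distance 13 (to C); all others are ≤ 13.
With {A} the worst case is 18.
With {B} the worst case is 20.
No size-1 selection achieves below 13.

13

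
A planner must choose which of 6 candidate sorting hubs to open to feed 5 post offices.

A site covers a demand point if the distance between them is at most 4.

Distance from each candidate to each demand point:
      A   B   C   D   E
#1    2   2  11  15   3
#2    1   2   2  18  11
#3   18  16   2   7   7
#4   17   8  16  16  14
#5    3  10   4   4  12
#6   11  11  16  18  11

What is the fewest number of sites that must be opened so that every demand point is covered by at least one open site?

Coverage sets (demand points within 4 of each site):
  #1: {A, B, E}
  #2: {A, B, C}
  #3: {C}
  #4: {}
  #5: {A, C, D}
  #6: {}
No single site covers all 5 demand points.
But {#1, #5} covers everything, so the minimum is 2.

2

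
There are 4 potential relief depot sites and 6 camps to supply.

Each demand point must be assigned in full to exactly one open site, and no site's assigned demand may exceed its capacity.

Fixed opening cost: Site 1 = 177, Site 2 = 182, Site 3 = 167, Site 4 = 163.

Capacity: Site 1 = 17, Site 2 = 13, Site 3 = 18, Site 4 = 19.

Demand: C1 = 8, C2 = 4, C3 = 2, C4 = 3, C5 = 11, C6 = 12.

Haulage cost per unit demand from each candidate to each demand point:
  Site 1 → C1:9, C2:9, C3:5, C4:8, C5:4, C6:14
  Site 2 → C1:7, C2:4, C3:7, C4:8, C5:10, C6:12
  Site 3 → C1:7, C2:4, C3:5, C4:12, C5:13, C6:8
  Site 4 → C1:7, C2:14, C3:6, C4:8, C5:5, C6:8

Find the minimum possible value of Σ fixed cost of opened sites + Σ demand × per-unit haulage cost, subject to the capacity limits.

Open {Site 1, Site 3, Site 4}; cheapest assignment that respects the capacities:
  Site 1 (cap 17, load 16): C3, C4, C5 — cost 2×5 + 3×8 + 11×4 = 78
  Site 3 (cap 18, load 16): C2, C6 — cost 4×4 + 12×8 = 112
  Site 4 (cap 19, load 8): C1 — cost 8×7 = 56
  Shipping 246, fixed 507 → total 753.
  Any other capacity-feasible assignment to {Site 1, Site 3, Site 4} ships for at least 246.
Compare {Site 1, Site 2, Site 4}: its best feasible assignment gives total 768.
Compare {Site 2, Site 3, Site 4}: its best feasible assignment gives total 769.
Every other set of open sites that can feasibly serve all demand totals ≥ 768 even under its best assignment. Minimum: 753.

753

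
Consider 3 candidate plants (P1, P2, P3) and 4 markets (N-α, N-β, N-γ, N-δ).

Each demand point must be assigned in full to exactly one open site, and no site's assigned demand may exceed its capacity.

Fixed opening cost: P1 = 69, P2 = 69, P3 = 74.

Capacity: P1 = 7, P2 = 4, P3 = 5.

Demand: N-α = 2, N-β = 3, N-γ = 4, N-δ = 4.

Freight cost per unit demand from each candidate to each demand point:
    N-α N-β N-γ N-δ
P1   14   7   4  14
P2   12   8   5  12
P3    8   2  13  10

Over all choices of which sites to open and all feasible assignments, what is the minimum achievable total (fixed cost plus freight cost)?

Open {P1, P2, P3}; cheapest assignment that respects the capacities:
  P1 (cap 7, load 4): N-γ — cost 4×4 = 16
  P2 (cap 4, load 4): N-δ — cost 4×12 = 48
  P3 (cap 5, load 5): N-α, N-β — cost 2×8 + 3×2 = 22
  Shipping 86, fixed 212 → total 298.
  Any other capacity-feasible assignment to {P1, P2, P3} ships for at least 86.
Total demand is 13 and no other set of sites has combined capacity ≥ 13, so {P1, P2, P3} is the only feasible choice of open sites. Minimum: 298.

298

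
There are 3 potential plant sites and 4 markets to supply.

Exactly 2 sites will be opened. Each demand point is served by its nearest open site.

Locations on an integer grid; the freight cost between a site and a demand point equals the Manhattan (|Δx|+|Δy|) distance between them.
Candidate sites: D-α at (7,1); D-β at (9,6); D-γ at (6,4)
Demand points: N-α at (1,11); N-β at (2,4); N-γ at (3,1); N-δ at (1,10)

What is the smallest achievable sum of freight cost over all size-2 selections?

31

Open {D-α, D-γ}.
  N-α→D-γ 12, N-β→D-γ 4, N-γ→D-α 4, N-δ→D-γ 11  ⇒ total 31.
Compare {D-β, D-γ}: total 33.
Compare {D-α, D-β}: total 37.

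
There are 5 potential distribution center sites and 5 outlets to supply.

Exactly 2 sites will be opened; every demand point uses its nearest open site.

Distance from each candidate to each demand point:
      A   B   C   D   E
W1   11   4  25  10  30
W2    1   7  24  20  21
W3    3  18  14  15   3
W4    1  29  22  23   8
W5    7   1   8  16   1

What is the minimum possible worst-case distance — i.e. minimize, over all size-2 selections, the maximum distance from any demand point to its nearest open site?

10

Open {W1, W5}.
  Farthest demand point is D at distance 10 (to W1); all others are ≤ 10.
With {W1, W3} the worst case is 14.
With {W2, W3} the worst case is 15.
No size-2 selection achieves below 10.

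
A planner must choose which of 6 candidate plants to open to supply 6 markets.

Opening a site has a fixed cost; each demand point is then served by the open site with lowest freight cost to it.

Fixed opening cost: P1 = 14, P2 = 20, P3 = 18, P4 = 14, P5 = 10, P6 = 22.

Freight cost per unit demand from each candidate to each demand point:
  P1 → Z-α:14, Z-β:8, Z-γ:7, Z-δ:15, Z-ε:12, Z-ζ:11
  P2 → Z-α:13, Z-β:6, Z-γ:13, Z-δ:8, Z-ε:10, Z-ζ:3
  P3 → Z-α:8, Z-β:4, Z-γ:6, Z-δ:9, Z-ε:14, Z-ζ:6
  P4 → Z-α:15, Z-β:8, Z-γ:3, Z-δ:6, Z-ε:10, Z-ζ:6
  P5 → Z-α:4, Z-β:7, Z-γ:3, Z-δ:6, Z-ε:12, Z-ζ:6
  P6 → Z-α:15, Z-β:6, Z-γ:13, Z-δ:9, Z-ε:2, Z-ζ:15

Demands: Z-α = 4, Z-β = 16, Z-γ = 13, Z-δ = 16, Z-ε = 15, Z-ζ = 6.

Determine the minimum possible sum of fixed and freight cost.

331

Open {P3, P5, P6}: assign each demand point to its cheapest open site.
  Z-α→P5 4×4=16, Z-β→P3 16×4=64, Z-γ→P5 13×3=39, Z-δ→P5 16×6=96, Z-ε→P6 15×2=30, Z-ζ→P3 6×6=36
  freight cost 281, fixed 50 → total 331.
Compare {P2, P3, P5, P6}: freight cost 263 + fixed 70 = 333.
Compare {P5, P6}: freight cost 313 + fixed 32 = 345.
Compare {P1, P3, P5, P6}: freight cost 281 + fixed 64 = 345.
All other subsets cost ≥ 333. Minimum total cost: 331.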